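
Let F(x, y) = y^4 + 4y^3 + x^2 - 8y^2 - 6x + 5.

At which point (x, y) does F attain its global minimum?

(3, -4)

F(x,y) separates as P(x) + Q(y) + 5, so its minimum is min P + min Q + 5.
P'(x) = 2x - 6 vanishes at x ∈ {3}; Q'(y) = 4y(y - 1)(y + 4) vanishes at y ∈ {-4, 0, 1}.
Local minima of P (where P''>0): P(3)=-9. Local minima of Q: Q(-4)=-128, Q(1)=-3.
So the global minimum of F is P(3) + Q(-4) + 5 = -9 − 128 + 5 = -132, attained at (3, -4).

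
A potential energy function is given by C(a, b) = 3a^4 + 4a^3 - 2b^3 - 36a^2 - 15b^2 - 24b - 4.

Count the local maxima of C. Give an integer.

C separates as a function of a plus a function of b, so ∇C=0 decouples.
∂C/∂a = 12a(a - 2)(a + 3) = 0 at a ∈ {-3, 0, 2}; ∂C/∂b = -6(b + 1)(b + 4) = 0 at b ∈ {-4, -1}.
The Hessian is diagonal: diag(C_aa, C_bb). Second derivatives: C_aa(-3)=180, C_aa(0)=-72, C_aa(2)=120; C_bb(-4)=18, C_bb(-1)=-18.
Local maxima occur where both diagonal entries negative: (0, -1). Count: 1.

1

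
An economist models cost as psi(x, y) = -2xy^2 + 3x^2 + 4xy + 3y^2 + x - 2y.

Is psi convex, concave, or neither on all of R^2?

neither

The term -2xy^2 is cubic, so the Hessian is not constant.
∂²psi/∂y² = -4x + 6, which takes both signs as x varies (negative for sufficiently large x). A diagonal entry of the Hessian changing sign means the Hessian is neither positive- nor negative-semidefinite on all of R^2.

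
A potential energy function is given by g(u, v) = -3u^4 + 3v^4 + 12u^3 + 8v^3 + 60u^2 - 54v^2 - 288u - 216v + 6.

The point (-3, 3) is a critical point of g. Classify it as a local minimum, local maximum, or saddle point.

saddle point

The mixed partial ∂²g/∂u∂v is 0, so the Hessian at any point is diag(g_uu, g_vv) = diag(12(-3u^2 + 6u + 10), 12(3v^2 + 4v - 9)).
At (-3, 3): H = diag(-420, 360).
The eigenvalues have opposite signs, so H is indefinite: a saddle point.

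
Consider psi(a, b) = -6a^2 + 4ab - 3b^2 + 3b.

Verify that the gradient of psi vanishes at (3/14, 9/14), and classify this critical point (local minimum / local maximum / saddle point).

local maximum

∇psi = (-12a + 4b, 4a - 6b + 3); substituting (3/14, 9/14) gives ∇psi = (0, 0), so (3/14, 9/14) is indeed a critical point.
The Hessian of psi is constant: H = [[-12, 4], [4, -6]].
det(H) = (-12)·(-6) − 4² = 56.
det(H) > 0 and tr(H) = -18 < 0, so H is negative definite and the point is a local maximum.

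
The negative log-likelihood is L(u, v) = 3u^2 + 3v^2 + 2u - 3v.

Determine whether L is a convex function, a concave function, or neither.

convex

L is quadratic, so its Hessian is the constant matrix H = [[6, 0], [0, 6]].
det(H) = 36, tr(H) = 12.
det(H) > 0 and tr(H) > 0, so H is positive definite everywhere: convex.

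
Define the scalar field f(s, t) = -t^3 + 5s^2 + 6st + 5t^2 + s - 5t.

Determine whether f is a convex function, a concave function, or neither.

The term -t^3 is cubic, so the Hessian is not constant.
∂²f/∂t² = -6t + 10, which takes both signs as t varies (negative for sufficiently large t). A diagonal entry of the Hessian changing sign means the Hessian is neither positive- nor negative-semidefinite on all of R^2.

neither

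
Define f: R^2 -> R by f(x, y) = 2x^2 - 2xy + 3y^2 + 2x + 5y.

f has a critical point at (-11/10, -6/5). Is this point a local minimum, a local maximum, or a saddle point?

local minimum

The Hessian of f is constant: H = [[4, -2], [-2, 6]].
det(H) = 4·6 − (-2)² = 20.
det(H) > 0 and tr(H) = 10 > 0, so H is positive definite and the point is a local minimum.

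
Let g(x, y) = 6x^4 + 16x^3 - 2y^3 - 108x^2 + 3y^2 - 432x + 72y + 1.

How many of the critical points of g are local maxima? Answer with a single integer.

g separates as a function of x plus a function of y, so ∇g=0 decouples.
∂g/∂x = 24(x - 3)(x + 2)(x + 3) = 0 at x ∈ {-3, -2, 3}; ∂g/∂y = -6(y - 4)(y + 3) = 0 at y ∈ {-3, 4}.
The Hessian is diagonal: diag(g_xx, g_yy). Second derivatives: g_xx(-3)=144, g_xx(-2)=-120, g_xx(3)=720; g_yy(-3)=42, g_yy(4)=-42.
Local maxima occur where both diagonal entries negative: (-2, 4). Count: 1.

1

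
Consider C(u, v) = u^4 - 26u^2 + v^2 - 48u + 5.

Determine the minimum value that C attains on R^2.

C(u,v) separates as P(u) + Q(v) + 5, so its minimum is min P + min Q + 5.
P'(u) = 4(u - 4)(u + 1)(u + 3) vanishes at u ∈ {-3, -1, 4}; Q'(v) = 2v vanishes at v ∈ {0}.
Local minima of P (where P''>0): P(-3)=-9, P(4)=-352. Local minima of Q: Q(0)=0.
So the global minimum of C is P(4) + Q(0) + 5 = -352 + 0 + 5 = -347, attained at (4, 0).

-347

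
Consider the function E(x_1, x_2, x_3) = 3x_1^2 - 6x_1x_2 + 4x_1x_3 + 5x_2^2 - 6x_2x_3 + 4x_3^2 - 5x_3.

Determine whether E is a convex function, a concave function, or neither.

E is quadratic, so its Hessian is the constant matrix H = [[6, -6, 4], [-6, 10, -6], [4, -6, 8]].
Leading principal minors: 6, 24, 104.
All positive ⇒ H ≻ 0 ⇒ convex.

convex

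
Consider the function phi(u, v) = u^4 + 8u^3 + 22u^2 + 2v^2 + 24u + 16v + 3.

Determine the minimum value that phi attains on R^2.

-38

phi(u,v) separates as P(u) + Q(v) + 3, so its minimum is min P + min Q + 3.
P'(u) = 4(u + 1)(u + 2)(u + 3) vanishes at u ∈ {-3, -2, -1}; Q'(v) = 4v + 16 vanishes at v ∈ {-4}.
Local minima of P (where P''>0): P(-3)=-9, P(-1)=-9. Local minima of Q: Q(-4)=-32.
So the global minimum of phi is P(-3) + Q(-4) + 3 = -9 − 32 + 3 = -38, attained at (-3, -4).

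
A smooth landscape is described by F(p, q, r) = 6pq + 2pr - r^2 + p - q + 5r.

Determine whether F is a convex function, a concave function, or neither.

F is quadratic, so its Hessian is the constant matrix H = [[0, 6, 2], [6, 0, 0], [2, 0, -2]].
Leading principal minors: 0, -36, 72.
Neither pattern holds ⇒ H is indefinite ⇒ neither convex nor concave.

neither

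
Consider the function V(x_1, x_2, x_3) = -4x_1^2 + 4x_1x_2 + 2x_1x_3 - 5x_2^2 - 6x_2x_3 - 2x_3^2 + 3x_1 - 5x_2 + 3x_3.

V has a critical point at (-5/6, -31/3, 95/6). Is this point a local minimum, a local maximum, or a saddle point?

The Hessian is constant: H = [[-8, 4, 2], [4, -10, -6], [2, -6, -4]].
Leading principal minors: Δ₁ = -8, Δ₂ = 64, Δ₃ = -24.
The minors alternate sign starting negative (−, +, −), so H is negative definite: a local maximum.

local maximum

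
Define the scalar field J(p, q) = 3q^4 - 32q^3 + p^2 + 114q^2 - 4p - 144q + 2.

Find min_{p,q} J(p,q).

J(p,q) separates as A(p) + B(q) + 2, so its minimum is min A + min B + 2.
A'(p) = 2p - 4 vanishes at p ∈ {2}; B'(q) = 12(q - 4)(q - 3)(q - 1) vanishes at q ∈ {1, 3, 4}.
Local minima of A (where A''>0): A(2)=-4. Local minima of B: B(1)=-59, B(4)=-32.
So the global minimum of J is A(2) + B(1) + 2 = -4 − 59 + 2 = -61, attained at (2, 1).

-61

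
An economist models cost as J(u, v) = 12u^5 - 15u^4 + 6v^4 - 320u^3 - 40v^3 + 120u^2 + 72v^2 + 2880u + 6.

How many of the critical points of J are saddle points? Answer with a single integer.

6

J separates as a function of u plus a function of v, so ∇J=0 decouples.
∂J/∂u = 60(u - 4)(u - 2)(u + 2)(u + 3) = 0 at u ∈ {-3, -2, 2, 4}; ∂J/∂v = 24v(v - 3)(v - 2) = 0 at v ∈ {0, 2, 3}.
The Hessian is diagonal: diag(J_uu, J_vv). Second derivatives: J_uu(-3)=-2100, J_uu(-2)=1440, J_uu(2)=-2400, J_uu(4)=5040; J_vv(0)=144, J_vv(2)=-48, J_vv(3)=72.
Saddle points occur where the two diagonal entries have opposite signs: (-3, 0), (-3, 3), (-2, 2), (2, 0), (2, 3), (4, 2). Count: 6.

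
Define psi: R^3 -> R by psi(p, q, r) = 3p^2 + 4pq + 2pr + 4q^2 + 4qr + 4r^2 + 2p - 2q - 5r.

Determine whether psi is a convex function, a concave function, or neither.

convex

psi is quadratic, so its Hessian is the constant matrix H = [[6, 4, 2], [4, 8, 4], [2, 4, 8]].
Leading principal minors: 6, 32, 192.
All positive ⇒ H ≻ 0 ⇒ convex.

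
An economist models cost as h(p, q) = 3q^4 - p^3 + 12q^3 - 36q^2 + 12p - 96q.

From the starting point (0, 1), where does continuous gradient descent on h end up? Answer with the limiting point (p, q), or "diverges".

(-2, 2)

h is separable, so gradient descent decouples: p follows -∂h/∂p, q follows -∂h/∂q.
∂h/∂p = -3(p - 2)(p + 2); at p=0 this is 12, so p decreases.
∂h/∂q = 12(q - 2)(q + 1)(q + 4); at q=1 this is -120, so q increases.
p converges to its nearest critical value -2 (a local min of the p-part); q converges to 2. The iterate converges to (-2, 2).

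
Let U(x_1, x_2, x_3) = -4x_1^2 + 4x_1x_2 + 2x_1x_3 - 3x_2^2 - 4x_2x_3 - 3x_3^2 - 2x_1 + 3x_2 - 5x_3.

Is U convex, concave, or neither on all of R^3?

concave

U is quadratic, so its Hessian is the constant matrix H = [[-8, 4, 2], [4, -6, -4], [2, -4, -6]].
Leading principal minors: -8, 32, -104.
Signs alternate −, +, − ⇒ H ≺ 0 ⇒ concave.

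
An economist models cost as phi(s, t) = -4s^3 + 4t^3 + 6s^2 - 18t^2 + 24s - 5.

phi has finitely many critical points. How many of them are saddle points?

phi separates as a function of s plus a function of t, so ∇phi=0 decouples.
∂phi/∂s = -12(s - 2)(s + 1) = 0 at s ∈ {-1, 2}; ∂phi/∂t = 12t(t - 3) = 0 at t ∈ {0, 3}.
The Hessian is diagonal: diag(phi_ss, phi_tt). Second derivatives: phi_ss(-1)=36, phi_ss(2)=-36; phi_tt(0)=-36, phi_tt(3)=36.
Saddle points occur where the two diagonal entries have opposite signs: (-1, 0), (2, 3). Count: 2.

2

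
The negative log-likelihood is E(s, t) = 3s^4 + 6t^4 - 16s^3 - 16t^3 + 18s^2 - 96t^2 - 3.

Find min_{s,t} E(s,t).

E(s,t) separates as P(s) + Q(t) − 3, so its minimum is min P + min Q − 3.
P'(s) = 12s(s - 3)(s - 1) vanishes at s ∈ {0, 1, 3}; Q'(t) = 24t(t - 4)(t + 2) vanishes at t ∈ {-2, 0, 4}.
Local minima of P (where P''>0): P(0)=0, P(3)=-27. Local minima of Q: Q(-2)=-160, Q(4)=-1024.
So the global minimum of E is P(3) + Q(4) − 3 = -27 − 1024 − 3 = -1054, attained at (3, 4).

-1054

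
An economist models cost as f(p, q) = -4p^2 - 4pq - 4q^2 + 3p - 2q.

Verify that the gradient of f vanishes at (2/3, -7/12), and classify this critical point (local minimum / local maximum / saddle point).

∇f = (-8p - 4q + 3, -4p - 8q - 2); substituting (2/3, -7/12) gives ∇f = (0, 0), so (2/3, -7/12) is indeed a critical point.
The Hessian of f is constant: H = [[-8, -4], [-4, -8]].
det(H) = (-8)·(-8) − (-4)² = 48.
det(H) > 0 and tr(H) = -16 < 0, so H is negative definite and the point is a local maximum.

local maximum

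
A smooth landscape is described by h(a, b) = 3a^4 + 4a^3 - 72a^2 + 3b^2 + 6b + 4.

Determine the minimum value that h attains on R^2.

-639

h(a,b) separates as P(a) + Q(b) + 4, so its minimum is min P + min Q + 4.
P'(a) = 12a(a - 3)(a + 4) vanishes at a ∈ {-4, 0, 3}; Q'(b) = 6b + 6 vanishes at b ∈ {-1}.
Local minima of P (where P''>0): P(-4)=-640, P(3)=-297. Local minima of Q: Q(-1)=-3.
So the global minimum of h is P(-4) + Q(-1) + 4 = -640 − 3 + 4 = -639, attained at (-4, -1).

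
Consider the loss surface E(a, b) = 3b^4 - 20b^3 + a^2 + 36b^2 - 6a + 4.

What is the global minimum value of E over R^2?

-5

E(a,b) separates as P(a) + Q(b) + 4, so its minimum is min P + min Q + 4.
P'(a) = 2a - 6 vanishes at a ∈ {3}; Q'(b) = 12b(b - 3)(b - 2) vanishes at b ∈ {0, 2, 3}.
Local minima of P (where P''>0): P(3)=-9. Local minima of Q: Q(0)=0, Q(3)=27.
So the global minimum of E is P(3) + Q(0) + 4 = -9 + 0 + 4 = -5, attained at (3, 0).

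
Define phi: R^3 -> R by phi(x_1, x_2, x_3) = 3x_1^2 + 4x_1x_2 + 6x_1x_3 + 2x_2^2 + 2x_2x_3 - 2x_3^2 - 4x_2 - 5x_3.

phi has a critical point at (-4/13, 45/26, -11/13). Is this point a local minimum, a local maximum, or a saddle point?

saddle point

The Hessian is constant: H = [[6, 4, 6], [4, 4, 2], [6, 2, -4]].
Leading principal minors: Δ₁ = 6, Δ₂ = 8, Δ₃ = -104.
The minors fit neither the all-positive nor the alternating-sign pattern, so H is indefinite: a saddle point.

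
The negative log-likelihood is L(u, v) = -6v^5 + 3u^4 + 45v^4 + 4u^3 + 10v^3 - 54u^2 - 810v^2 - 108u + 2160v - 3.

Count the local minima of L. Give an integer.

4

L separates as a function of u plus a function of v, so ∇L=0 decouples.
∂L/∂u = 12(u - 3)(u + 1)(u + 3) = 0 at u ∈ {-3, -1, 3}; ∂L/∂v = -30(v - 4)(v - 3)(v - 2)(v + 3) = 0 at v ∈ {-3, 2, 3, 4}.
The Hessian is diagonal: diag(L_uu, L_vv). Second derivatives: L_uu(-3)=144, L_uu(-1)=-96, L_uu(3)=288; L_vv(-3)=6300, L_vv(2)=-300, L_vv(3)=180, L_vv(4)=-420.
Local minima occur where both diagonal entries positive: (-3, -3), (-3, 3), (3, -3), (3, 3). Count: 4.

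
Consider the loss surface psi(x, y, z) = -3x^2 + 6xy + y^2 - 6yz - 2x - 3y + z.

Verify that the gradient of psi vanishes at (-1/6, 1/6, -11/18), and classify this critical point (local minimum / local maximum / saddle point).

∇psi = (-6x + 6y - 2, 6x + 2y - 6z - 3, -6y + 1); substituting (-1/6, 1/6, -11/18) gives ∇psi = (0, 0, 0), so (-1/6, 1/6, -11/18) is indeed a critical point.
The Hessian is constant: H = [[-6, 6, 0], [6, 2, -6], [0, -6, 0]].
Leading principal minors: Δ₁ = -6, Δ₂ = -48, Δ₃ = 216.
The minors fit neither the all-positive nor the alternating-sign pattern, so H is indefinite: a saddle point.

saddle point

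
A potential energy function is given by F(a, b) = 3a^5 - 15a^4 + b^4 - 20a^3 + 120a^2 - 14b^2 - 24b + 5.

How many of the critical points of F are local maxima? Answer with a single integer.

2

F separates as a function of a plus a function of b, so ∇F=0 decouples.
∂F/∂a = 15a(a - 4)(a - 2)(a + 2) = 0 at a ∈ {-2, 0, 2, 4}; ∂F/∂b = 4(b - 3)(b + 1)(b + 2) = 0 at b ∈ {-2, -1, 3}.
The Hessian is diagonal: diag(F_aa, F_bb). Second derivatives: F_aa(-2)=-720, F_aa(0)=240, F_aa(2)=-240, F_aa(4)=720; F_bb(-2)=20, F_bb(-1)=-16, F_bb(3)=80.
Local maxima occur where both diagonal entries negative: (-2, -1), (2, -1). Count: 2.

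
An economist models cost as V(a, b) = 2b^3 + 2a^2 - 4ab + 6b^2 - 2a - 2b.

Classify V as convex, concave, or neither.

neither

The term 2b^3 is cubic, so the Hessian is not constant.
∂²V/∂b² = 12b + 12, which takes both signs as b varies (negative for sufficiently negative b). A diagonal entry of the Hessian changing sign means the Hessian is neither positive- nor negative-semidefinite on all of R^2.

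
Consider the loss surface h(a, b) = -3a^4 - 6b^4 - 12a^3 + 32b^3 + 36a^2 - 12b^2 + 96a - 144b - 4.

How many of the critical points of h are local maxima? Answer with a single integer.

4

h separates as a function of a plus a function of b, so ∇h=0 decouples.
∂h/∂a = -12(a - 2)(a + 1)(a + 4) = 0 at a ∈ {-4, -1, 2}; ∂h/∂b = -24(b - 3)(b - 2)(b + 1) = 0 at b ∈ {-1, 2, 3}.
The Hessian is diagonal: diag(h_aa, h_bb). Second derivatives: h_aa(-4)=-216, h_aa(-1)=108, h_aa(2)=-216; h_bb(-1)=-288, h_bb(2)=72, h_bb(3)=-96.
Local maxima occur where both diagonal entries negative: (-4, -1), (-4, 3), (2, -1), (2, 3). Count: 4.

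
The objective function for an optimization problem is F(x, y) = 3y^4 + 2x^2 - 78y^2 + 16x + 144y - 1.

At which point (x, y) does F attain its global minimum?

F(x,y) separates as P(x) + Q(y) − 1, so its minimum is min P + min Q − 1.
P'(x) = 4x + 16 vanishes at x ∈ {-4}; Q'(y) = 12(y - 3)(y - 1)(y + 4) vanishes at y ∈ {-4, 1, 3}.
Local minima of P (where P''>0): P(-4)=-32. Local minima of Q: Q(-4)=-1056, Q(3)=-27.
So the global minimum of F is P(-4) + Q(-4) − 1 = -32 − 1056 − 1 = -1089, attained at (-4, -4).

(-4, -4)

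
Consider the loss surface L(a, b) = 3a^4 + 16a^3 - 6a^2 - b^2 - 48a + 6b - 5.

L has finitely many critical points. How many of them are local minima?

L separates as a function of a plus a function of b, so ∇L=0 decouples.
∂L/∂a = 12(a - 1)(a + 1)(a + 4) = 0 at a ∈ {-4, -1, 1}; ∂L/∂b = -2(b - 3) = 0 at b ∈ {3}.
The Hessian is diagonal: diag(L_aa, L_bb). Second derivatives: L_aa(-4)=180, L_aa(-1)=-72, L_aa(1)=120; L_bb(3)=-2.
Local minima occur where both diagonal entries positive: none. Count: 0.

0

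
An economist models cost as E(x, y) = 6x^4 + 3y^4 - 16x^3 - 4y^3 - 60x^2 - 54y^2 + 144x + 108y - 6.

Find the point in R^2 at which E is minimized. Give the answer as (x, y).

E(x,y) separates as P(x) + Q(y) − 6, so its minimum is min P + min Q − 6.
P'(x) = 24(x - 3)(x - 1)(x + 2) vanishes at x ∈ {-2, 1, 3}; Q'(y) = 12(y - 3)(y - 1)(y + 3) vanishes at y ∈ {-3, 1, 3}.
Local minima of P (where P''>0): P(-2)=-304, P(3)=-54. Local minima of Q: Q(-3)=-459, Q(3)=-27.
So the global minimum of E is P(-2) + Q(-3) − 6 = -304 − 459 − 6 = -769, attained at (-2, -3).

(-2, -3)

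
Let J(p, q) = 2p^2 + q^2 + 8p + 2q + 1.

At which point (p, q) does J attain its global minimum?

(-2, -1)

J(p,q) separates as A(p) + B(q) + 1, so its minimum is min A + min B + 1.
A'(p) = 4p + 8 vanishes at p ∈ {-2}; B'(q) = 2q + 2 vanishes at q ∈ {-1}.
Local minima of A (where A''>0): A(-2)=-8. Local minima of B: B(-1)=-1.
So the global minimum of J is A(-2) + B(-1) + 1 = -8 − 1 + 1 = -8, attained at (-2, -1).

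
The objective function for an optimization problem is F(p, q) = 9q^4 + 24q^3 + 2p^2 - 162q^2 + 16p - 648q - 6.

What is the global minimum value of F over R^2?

F(p,q) separates as A(p) + B(q) − 6, so its minimum is min A + min B − 6.
A'(p) = 4p + 16 vanishes at p ∈ {-4}; B'(q) = 36(q - 3)(q + 2)(q + 3) vanishes at q ∈ {-3, -2, 3}.
Local minima of A (where A''>0): A(-4)=-32. Local minima of B: B(-3)=567, B(3)=-2025.
So the global minimum of F is A(-4) + B(3) − 6 = -32 − 2025 − 6 = -2063, attained at (-4, 3).

-2063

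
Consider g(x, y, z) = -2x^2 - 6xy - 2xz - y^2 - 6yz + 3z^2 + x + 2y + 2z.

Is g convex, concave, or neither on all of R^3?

g is quadratic, so its Hessian is the constant matrix H = [[-4, -6, -2], [-6, -2, -6], [-2, -6, 6]].
Leading principal minors: -4, -28, -160.
Neither pattern holds ⇒ H is indefinite ⇒ neither convex nor concave.

neither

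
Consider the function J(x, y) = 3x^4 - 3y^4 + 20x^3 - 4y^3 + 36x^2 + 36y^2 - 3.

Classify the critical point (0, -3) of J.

The mixed partial ∂²J/∂x∂y is 0, so the Hessian at any point is diag(J_xx, J_yy) = diag(12(3x^2 + 10x + 6), 12(-3y^2 - 2y + 6)).
At (0, -3): H = diag(72, -180).
The eigenvalues have opposite signs, so H is indefinite: a saddle point.

saddle point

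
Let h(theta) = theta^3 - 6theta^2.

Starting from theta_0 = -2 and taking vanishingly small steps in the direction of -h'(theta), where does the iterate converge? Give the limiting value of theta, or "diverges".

diverges

h'(theta) = 3theta(theta - 4), so h'(-2) = 36.
Gradient descent moves in the -h' direction, i.e. theta is decreasing.
There is no critical point below theta=-2, and h' keeps the same sign, so the iterate runs off to −∞.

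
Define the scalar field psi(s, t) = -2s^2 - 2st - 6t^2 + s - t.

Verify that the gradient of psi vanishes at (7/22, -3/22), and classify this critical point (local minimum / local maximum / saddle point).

∇psi = (-4s - 2t + 1, -2s - 12t - 1); substituting (7/22, -3/22) gives ∇psi = (0, 0), so (7/22, -3/22) is indeed a critical point.
The Hessian of psi is constant: H = [[-4, -2], [-2, -12]].
det(H) = (-4)·(-12) − (-2)² = 44.
det(H) > 0 and tr(H) = -16 < 0, so H is negative definite and the point is a local maximum.

local maximum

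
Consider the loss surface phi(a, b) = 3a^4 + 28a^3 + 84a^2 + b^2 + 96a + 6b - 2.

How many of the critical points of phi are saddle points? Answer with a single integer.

1

phi separates as a function of a plus a function of b, so ∇phi=0 decouples.
∂phi/∂a = 12(a + 1)(a + 2)(a + 4) = 0 at a ∈ {-4, -2, -1}; ∂phi/∂b = 2(b + 3) = 0 at b ∈ {-3}.
The Hessian is diagonal: diag(phi_aa, phi_bb). Second derivatives: phi_aa(-4)=72, phi_aa(-2)=-24, phi_aa(-1)=36; phi_bb(-3)=2.
Saddle points occur where the two diagonal entries have opposite signs: (-2, -3). Count: 1.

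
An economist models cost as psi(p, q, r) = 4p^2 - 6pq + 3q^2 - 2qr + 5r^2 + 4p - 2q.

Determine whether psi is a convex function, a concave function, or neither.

psi is quadratic, so its Hessian is the constant matrix H = [[8, -6, 0], [-6, 6, -2], [0, -2, 10]].
Leading principal minors: 8, 12, 88.
All positive ⇒ H ≻ 0 ⇒ convex.

convex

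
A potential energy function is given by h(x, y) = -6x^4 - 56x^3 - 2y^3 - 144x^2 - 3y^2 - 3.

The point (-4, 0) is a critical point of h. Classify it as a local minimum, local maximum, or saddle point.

local maximum

The mixed partial ∂²h/∂x∂y is 0, so the Hessian at any point is diag(h_xx, h_yy) = diag(-24(3x^2 + 14x + 12), -6(2y + 1)).
At (-4, 0): H = diag(-96, -6).
Both eigenvalues are negative, so H is negative definite: a local maximum.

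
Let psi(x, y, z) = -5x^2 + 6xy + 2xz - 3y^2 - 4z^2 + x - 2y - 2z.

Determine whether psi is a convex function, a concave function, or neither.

concave

psi is quadratic, so its Hessian is the constant matrix H = [[-10, 6, 2], [6, -6, 0], [2, 0, -8]].
Leading principal minors: -10, 24, -168.
Signs alternate −, +, − ⇒ H ≺ 0 ⇒ concave.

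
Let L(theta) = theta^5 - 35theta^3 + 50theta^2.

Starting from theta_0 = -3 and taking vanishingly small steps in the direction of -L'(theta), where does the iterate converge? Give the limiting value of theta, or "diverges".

L'(theta) = 5theta(theta - 4)(theta - 1)(theta + 5), so L'(-3) = -840.
Gradient descent moves in the -L' direction, i.e. theta is increasing.
The nearest critical point in that direction is theta = 0, where L'' = 100 > 0 (a local minimum). The iterate converges there.

0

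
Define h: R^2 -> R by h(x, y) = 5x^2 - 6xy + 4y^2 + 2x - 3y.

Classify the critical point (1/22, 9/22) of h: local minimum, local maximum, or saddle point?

local minimum

The Hessian of h is constant: H = [[10, -6], [-6, 8]].
det(H) = 10·8 − (-6)² = 44.
det(H) > 0 and tr(H) = 18 > 0, so H is positive definite and the point is a local minimum.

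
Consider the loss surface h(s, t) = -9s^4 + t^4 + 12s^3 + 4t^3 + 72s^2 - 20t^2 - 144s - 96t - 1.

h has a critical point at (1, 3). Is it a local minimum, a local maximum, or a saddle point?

local minimum

The mixed partial ∂²h/∂s∂t is 0, so the Hessian at any point is diag(h_ss, h_tt) = diag(36(-3s^2 + 2s + 4), 4(3t^2 + 6t - 10)).
At (1, 3): H = diag(108, 140).
Both eigenvalues are positive, so H is positive definite: a local minimum.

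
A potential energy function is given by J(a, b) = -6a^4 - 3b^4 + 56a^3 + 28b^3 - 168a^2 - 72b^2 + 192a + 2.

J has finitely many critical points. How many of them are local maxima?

4

J separates as a function of a plus a function of b, so ∇J=0 decouples.
∂J/∂a = -24(a - 4)(a - 2)(a - 1) = 0 at a ∈ {1, 2, 4}; ∂J/∂b = -12b(b - 4)(b - 3) = 0 at b ∈ {0, 3, 4}.
The Hessian is diagonal: diag(J_aa, J_bb). Second derivatives: J_aa(1)=-72, J_aa(2)=48, J_aa(4)=-144; J_bb(0)=-144, J_bb(3)=36, J_bb(4)=-48.
Local maxima occur where both diagonal entries negative: (1, 0), (1, 4), (4, 0), (4, 4). Count: 4.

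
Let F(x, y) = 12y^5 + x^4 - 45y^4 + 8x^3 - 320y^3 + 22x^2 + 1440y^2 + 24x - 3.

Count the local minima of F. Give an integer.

4

F separates as a function of x plus a function of y, so ∇F=0 decouples.
∂F/∂x = 4(x + 1)(x + 2)(x + 3) = 0 at x ∈ {-3, -2, -1}; ∂F/∂y = 60y(y - 4)(y - 3)(y + 4) = 0 at y ∈ {-4, 0, 3, 4}.
The Hessian is diagonal: diag(F_xx, F_yy). Second derivatives: F_xx(-3)=8, F_xx(-2)=-4, F_xx(-1)=8; F_yy(-4)=-13440, F_yy(0)=2880, F_yy(3)=-1260, F_yy(4)=1920.
Local minima occur where both diagonal entries positive: (-3, 0), (-3, 4), (-1, 0), (-1, 4). Count: 4.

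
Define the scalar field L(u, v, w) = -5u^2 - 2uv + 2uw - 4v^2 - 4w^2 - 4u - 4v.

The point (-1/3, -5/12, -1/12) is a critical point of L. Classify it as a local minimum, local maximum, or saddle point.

The Hessian is constant: H = [[-10, -2, 2], [-2, -8, 0], [2, 0, -8]].
Leading principal minors: Δ₁ = -10, Δ₂ = 76, Δ₃ = -576.
The minors alternate sign starting negative (−, +, −), so H is negative definite: a local maximum.

local maximum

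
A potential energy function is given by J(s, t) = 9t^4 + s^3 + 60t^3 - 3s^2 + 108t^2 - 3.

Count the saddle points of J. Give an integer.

3

J separates as a function of s plus a function of t, so ∇J=0 decouples.
∂J/∂s = 3s(s - 2) = 0 at s ∈ {0, 2}; ∂J/∂t = 36t(t + 2)(t + 3) = 0 at t ∈ {-3, -2, 0}.
The Hessian is diagonal: diag(J_ss, J_tt). Second derivatives: J_ss(0)=-6, J_ss(2)=6; J_tt(-3)=108, J_tt(-2)=-72, J_tt(0)=216.
Saddle points occur where the two diagonal entries have opposite signs: (0, -3), (0, 0), (2, -2). Count: 3.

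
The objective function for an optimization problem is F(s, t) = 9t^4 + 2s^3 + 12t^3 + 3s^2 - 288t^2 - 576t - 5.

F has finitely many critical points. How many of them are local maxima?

1

F separates as a function of s plus a function of t, so ∇F=0 decouples.
∂F/∂s = 6s(s + 1) = 0 at s ∈ {-1, 0}; ∂F/∂t = 36(t - 4)(t + 1)(t + 4) = 0 at t ∈ {-4, -1, 4}.
The Hessian is diagonal: diag(F_ss, F_tt). Second derivatives: F_ss(-1)=-6, F_ss(0)=6; F_tt(-4)=864, F_tt(-1)=-540, F_tt(4)=1440.
Local maxima occur where both diagonal entries negative: (-1, -1). Count: 1.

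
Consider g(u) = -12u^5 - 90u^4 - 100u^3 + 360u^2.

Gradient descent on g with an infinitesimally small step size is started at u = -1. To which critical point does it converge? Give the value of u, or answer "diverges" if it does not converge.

0

g'(u) = -60u(u - 1)(u + 3)(u + 4), so g'(-1) = -720.
Gradient descent moves in the -g' direction, i.e. u is increasing.
The nearest critical point in that direction is u = 0, where g'' = 720 > 0 (a local minimum). The iterate converges there.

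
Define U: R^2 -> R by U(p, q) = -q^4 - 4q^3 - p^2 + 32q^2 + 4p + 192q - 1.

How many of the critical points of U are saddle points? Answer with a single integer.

1

U separates as a function of p plus a function of q, so ∇U=0 decouples.
∂U/∂p = -2(p - 2) = 0 at p ∈ {2}; ∂U/∂q = -4(q - 4)(q + 3)(q + 4) = 0 at q ∈ {-4, -3, 4}.
The Hessian is diagonal: diag(U_pp, U_qq). Second derivatives: U_pp(2)=-2; U_qq(-4)=-32, U_qq(-3)=28, U_qq(4)=-224.
Saddle points occur where the two diagonal entries have opposite signs: (2, -3). Count: 1.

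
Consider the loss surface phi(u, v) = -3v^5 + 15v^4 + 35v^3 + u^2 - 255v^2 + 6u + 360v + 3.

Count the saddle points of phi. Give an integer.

phi separates as a function of u plus a function of v, so ∇phi=0 decouples.
∂phi/∂u = 2(u + 3) = 0 at u ∈ {-3}; ∂phi/∂v = -15(v - 4)(v - 2)(v - 1)(v + 3) = 0 at v ∈ {-3, 1, 2, 4}.
The Hessian is diagonal: diag(phi_uu, phi_vv). Second derivatives: phi_uu(-3)=2; phi_vv(-3)=2100, phi_vv(1)=-180, phi_vv(2)=150, phi_vv(4)=-630.
Saddle points occur where the two diagonal entries have opposite signs: (-3, 1), (-3, 4). Count: 2.

2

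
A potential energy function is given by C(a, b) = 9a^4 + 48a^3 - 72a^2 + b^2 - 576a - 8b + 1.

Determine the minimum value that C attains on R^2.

-927

C(a,b) separates as P(a) + Q(b) + 1, so its minimum is min P + min Q + 1.
P'(a) = 36(a - 2)(a + 2)(a + 4) vanishes at a ∈ {-4, -2, 2}; Q'(b) = 2b - 8 vanishes at b ∈ {4}.
Local minima of P (where P''>0): P(-4)=384, P(2)=-912. Local minima of Q: Q(4)=-16.
So the global minimum of C is P(2) + Q(4) + 1 = -912 − 16 + 1 = -927, attained at (2, 4).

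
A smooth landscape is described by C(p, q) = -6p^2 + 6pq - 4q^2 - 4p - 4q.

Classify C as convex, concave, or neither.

C is quadratic, so its Hessian is the constant matrix H = [[-12, 6], [6, -8]].
det(H) = 60, tr(H) = -20.
det(H) > 0 and tr(H) < 0, so H is negative definite everywhere: concave.

concave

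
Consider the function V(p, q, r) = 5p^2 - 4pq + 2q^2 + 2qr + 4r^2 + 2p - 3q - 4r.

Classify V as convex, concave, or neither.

V is quadratic, so its Hessian is the constant matrix H = [[10, -4, 0], [-4, 4, 2], [0, 2, 8]].
Leading principal minors: 10, 24, 152.
All positive ⇒ H ≻ 0 ⇒ convex.

convex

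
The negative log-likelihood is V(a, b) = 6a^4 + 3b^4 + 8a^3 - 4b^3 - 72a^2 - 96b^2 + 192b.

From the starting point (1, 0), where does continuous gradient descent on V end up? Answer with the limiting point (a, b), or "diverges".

(2, -4)

V is separable, so gradient descent decouples: a follows -∂V/∂a, b follows -∂V/∂b.
∂V/∂a = 24a(a - 2)(a + 3); at a=1 this is -96, so a increases.
∂V/∂b = 12(b - 4)(b - 1)(b + 4); at b=0 this is 192, so b decreases.
a converges to its nearest critical value 2 (a local min of the a-part); b converges to -4. The iterate converges to (2, -4).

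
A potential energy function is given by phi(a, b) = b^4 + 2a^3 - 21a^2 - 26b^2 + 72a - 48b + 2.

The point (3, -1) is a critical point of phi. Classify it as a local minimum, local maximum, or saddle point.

local maximum

The mixed partial ∂²phi/∂a∂b is 0, so the Hessian at any point is diag(phi_aa, phi_bb) = diag(6(2a - 7), 4(3b^2 - 13)).
At (3, -1): H = diag(-6, -40).
Both eigenvalues are negative, so H is negative definite: a local maximum.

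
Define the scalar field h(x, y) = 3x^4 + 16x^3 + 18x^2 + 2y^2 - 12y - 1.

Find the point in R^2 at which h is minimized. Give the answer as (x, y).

(-3, 3)

h(x,y) separates as P(x) + Q(y) − 1, so its minimum is min P + min Q − 1.
P'(x) = 12x(x + 1)(x + 3) vanishes at x ∈ {-3, -1, 0}; Q'(y) = 4y - 12 vanishes at y ∈ {3}.
Local minima of P (where P''>0): P(-3)=-27, P(0)=0. Local minima of Q: Q(3)=-18.
So the global minimum of h is P(-3) + Q(3) − 1 = -27 − 18 − 1 = -46, attained at (-3, 3).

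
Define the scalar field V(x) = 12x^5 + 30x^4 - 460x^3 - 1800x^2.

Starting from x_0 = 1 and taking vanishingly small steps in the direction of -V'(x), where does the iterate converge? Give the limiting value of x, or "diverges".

V'(x) = 60x(x - 5)(x + 3)(x + 4), so V'(1) = -4800.
Gradient descent moves in the -V' direction, i.e. x is increasing.
The nearest critical point in that direction is x = 5, where V'' = 21600 > 0 (a local minimum). The iterate converges there.

5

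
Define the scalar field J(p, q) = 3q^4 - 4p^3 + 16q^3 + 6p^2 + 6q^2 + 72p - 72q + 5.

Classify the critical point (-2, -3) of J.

The mixed partial ∂²J/∂p∂q is 0, so the Hessian at any point is diag(J_pp, J_qq) = diag(12(-2p + 1), 12(3q^2 + 8q + 1)).
At (-2, -3): H = diag(60, 48).
Both eigenvalues are positive, so H is positive definite: a local minimum.

local minimum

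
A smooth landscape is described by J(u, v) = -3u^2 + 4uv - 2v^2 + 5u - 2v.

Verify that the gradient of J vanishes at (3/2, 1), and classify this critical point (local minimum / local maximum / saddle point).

∇J = (-6u + 4v + 5, 4u - 4v - 2); substituting (3/2, 1) gives ∇J = (0, 0), so (3/2, 1) is indeed a critical point.
The Hessian of J is constant: H = [[-6, 4], [4, -4]].
det(H) = (-6)·(-4) − 4² = 8.
det(H) > 0 and tr(H) = -10 < 0, so H is negative definite and the point is a local maximum.

local maximum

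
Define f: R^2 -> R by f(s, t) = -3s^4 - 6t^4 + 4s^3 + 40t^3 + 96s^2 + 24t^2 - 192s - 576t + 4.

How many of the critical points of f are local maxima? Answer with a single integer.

f separates as a function of s plus a function of t, so ∇f=0 decouples.
∂f/∂s = -12(s - 4)(s - 1)(s + 4) = 0 at s ∈ {-4, 1, 4}; ∂f/∂t = -24(t - 4)(t - 3)(t + 2) = 0 at t ∈ {-2, 3, 4}.
The Hessian is diagonal: diag(f_ss, f_tt). Second derivatives: f_ss(-4)=-480, f_ss(1)=180, f_ss(4)=-288; f_tt(-2)=-720, f_tt(3)=120, f_tt(4)=-144.
Local maxima occur where both diagonal entries negative: (-4, -2), (-4, 4), (4, -2), (4, 4). Count: 4.

4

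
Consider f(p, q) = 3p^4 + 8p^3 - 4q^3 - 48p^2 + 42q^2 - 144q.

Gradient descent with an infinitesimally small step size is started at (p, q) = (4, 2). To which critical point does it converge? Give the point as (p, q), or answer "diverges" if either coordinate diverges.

(2, 3)

f is separable, so gradient descent decouples: p follows -∂f/∂p, q follows -∂f/∂q.
∂f/∂p = 12p(p - 2)(p + 4); at p=4 this is 768, so p decreases.
∂f/∂q = -12(q - 4)(q - 3); at q=2 this is -24, so q increases.
p converges to its nearest critical value 2 (a local min of the p-part); q converges to 3. The iterate converges to (2, 3).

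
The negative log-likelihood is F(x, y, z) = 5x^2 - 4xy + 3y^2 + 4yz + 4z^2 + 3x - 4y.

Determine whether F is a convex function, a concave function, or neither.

convex

F is quadratic, so its Hessian is the constant matrix H = [[10, -4, 0], [-4, 6, 4], [0, 4, 8]].
Leading principal minors: 10, 44, 192.
All positive ⇒ H ≻ 0 ⇒ convex.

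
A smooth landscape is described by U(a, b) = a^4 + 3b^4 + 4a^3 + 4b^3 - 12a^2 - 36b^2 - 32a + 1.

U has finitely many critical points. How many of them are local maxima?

1

U separates as a function of a plus a function of b, so ∇U=0 decouples.
∂U/∂a = 4(a - 2)(a + 1)(a + 4) = 0 at a ∈ {-4, -1, 2}; ∂U/∂b = 12b(b - 2)(b + 3) = 0 at b ∈ {-3, 0, 2}.
The Hessian is diagonal: diag(U_aa, U_bb). Second derivatives: U_aa(-4)=72, U_aa(-1)=-36, U_aa(2)=72; U_bb(-3)=180, U_bb(0)=-72, U_bb(2)=120.
Local maxima occur where both diagonal entries negative: (-1, 0). Count: 1.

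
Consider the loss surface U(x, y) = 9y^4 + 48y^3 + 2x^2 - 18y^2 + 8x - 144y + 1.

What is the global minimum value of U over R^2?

-487

U(x,y) separates as P(x) + Q(y) + 1, so its minimum is min P + min Q + 1.
P'(x) = 4x + 8 vanishes at x ∈ {-2}; Q'(y) = 36(y - 1)(y + 1)(y + 4) vanishes at y ∈ {-4, -1, 1}.
Local minima of P (where P''>0): P(-2)=-8. Local minima of Q: Q(-4)=-480, Q(1)=-105.
So the global minimum of U is P(-2) + Q(-4) + 1 = -8 − 480 + 1 = -487, attained at (-2, -4).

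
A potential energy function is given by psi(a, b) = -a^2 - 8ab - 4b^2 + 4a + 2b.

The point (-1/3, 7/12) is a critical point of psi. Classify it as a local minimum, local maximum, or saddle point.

saddle point

The Hessian of psi is constant: H = [[-2, -8], [-8, -8]].
det(H) = (-2)·(-8) − (-8)² = -48.
Since det(H) < 0, H is indefinite and the critical point is a saddle point.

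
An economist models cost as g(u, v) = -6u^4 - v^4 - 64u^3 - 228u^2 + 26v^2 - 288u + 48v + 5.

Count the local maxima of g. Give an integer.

4

g separates as a function of u plus a function of v, so ∇g=0 decouples.
∂g/∂u = -24(u + 1)(u + 3)(u + 4) = 0 at u ∈ {-4, -3, -1}; ∂g/∂v = -4(v - 4)(v + 1)(v + 3) = 0 at v ∈ {-3, -1, 4}.
The Hessian is diagonal: diag(g_uu, g_vv). Second derivatives: g_uu(-4)=-72, g_uu(-3)=48, g_uu(-1)=-144; g_vv(-3)=-56, g_vv(-1)=40, g_vv(4)=-140.
Local maxima occur where both diagonal entries negative: (-4, -3), (-4, 4), (-1, -3), (-1, 4). Count: 4.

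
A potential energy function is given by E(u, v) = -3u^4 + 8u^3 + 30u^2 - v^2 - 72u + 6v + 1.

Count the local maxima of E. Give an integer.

E separates as a function of u plus a function of v, so ∇E=0 decouples.
∂E/∂u = -12(u - 3)(u - 1)(u + 2) = 0 at u ∈ {-2, 1, 3}; ∂E/∂v = -2(v - 3) = 0 at v ∈ {3}.
The Hessian is diagonal: diag(E_uu, E_vv). Second derivatives: E_uu(-2)=-180, E_uu(1)=72, E_uu(3)=-120; E_vv(3)=-2.
Local maxima occur where both diagonal entries negative: (-2, 3), (3, 3). Count: 2.

2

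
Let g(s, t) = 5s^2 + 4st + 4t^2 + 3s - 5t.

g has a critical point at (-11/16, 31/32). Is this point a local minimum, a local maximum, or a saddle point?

local minimum

The Hessian of g is constant: H = [[10, 4], [4, 8]].
det(H) = 10·8 − 4² = 64.
det(H) > 0 and tr(H) = 18 > 0, so H is positive definite and the point is a local minimum.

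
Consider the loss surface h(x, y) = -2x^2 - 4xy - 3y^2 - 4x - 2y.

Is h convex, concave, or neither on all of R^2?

concave

h is quadratic, so its Hessian is the constant matrix H = [[-4, -4], [-4, -6]].
det(H) = 8, tr(H) = -10.
det(H) > 0 and tr(H) < 0, so H is negative definite everywhere: concave.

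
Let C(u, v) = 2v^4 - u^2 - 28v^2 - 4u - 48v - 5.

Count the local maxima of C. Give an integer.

1

C separates as a function of u plus a function of v, so ∇C=0 decouples.
∂C/∂u = -2(u + 2) = 0 at u ∈ {-2}; ∂C/∂v = 8(v - 3)(v + 1)(v + 2) = 0 at v ∈ {-2, -1, 3}.
The Hessian is diagonal: diag(C_uu, C_vv). Second derivatives: C_uu(-2)=-2; C_vv(-2)=40, C_vv(-1)=-32, C_vv(3)=160.
Local maxima occur where both diagonal entries negative: (-2, -1). Count: 1.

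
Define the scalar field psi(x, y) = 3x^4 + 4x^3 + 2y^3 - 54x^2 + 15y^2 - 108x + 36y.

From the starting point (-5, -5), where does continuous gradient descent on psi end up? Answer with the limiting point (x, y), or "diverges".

psi is separable, so gradient descent decouples: x follows -∂psi/∂x, y follows -∂psi/∂y.
∂psi/∂x = 12(x - 3)(x + 1)(x + 3); at x=-5 this is -768, so x increases.
∂psi/∂y = 6(y + 2)(y + 3); at y=-5 this is 36, so y decreases.
The y-coordinate has no critical point in that direction and runs off to infinity.

diverges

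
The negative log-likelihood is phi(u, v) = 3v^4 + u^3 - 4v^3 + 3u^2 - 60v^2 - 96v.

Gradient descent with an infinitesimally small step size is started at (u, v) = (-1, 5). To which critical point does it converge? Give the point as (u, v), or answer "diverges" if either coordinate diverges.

(0, 4)

phi is separable, so gradient descent decouples: u follows -∂phi/∂u, v follows -∂phi/∂v.
∂phi/∂u = 3u(u + 2); at u=-1 this is -3, so u increases.
∂phi/∂v = 12(v - 4)(v + 1)(v + 2); at v=5 this is 504, so v decreases.
u converges to its nearest critical value 0 (a local min of the u-part); v converges to 4. The iterate converges to (0, 4).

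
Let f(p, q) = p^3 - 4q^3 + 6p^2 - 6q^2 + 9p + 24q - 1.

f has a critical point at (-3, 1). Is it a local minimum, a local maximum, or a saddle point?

The mixed partial ∂²f/∂p∂q is 0, so the Hessian at any point is diag(f_pp, f_qq) = diag(6(p + 2), -12(2q + 1)).
At (-3, 1): H = diag(-6, -36).
Both eigenvalues are negative, so H is negative definite: a local maximum.

local maximum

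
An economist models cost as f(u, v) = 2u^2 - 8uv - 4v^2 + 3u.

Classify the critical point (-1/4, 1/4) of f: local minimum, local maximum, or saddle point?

The Hessian of f is constant: H = [[4, -8], [-8, -8]].
det(H) = 4·(-8) − (-8)² = -96.
Since det(H) < 0, H is indefinite and the critical point is a saddle point.

saddle point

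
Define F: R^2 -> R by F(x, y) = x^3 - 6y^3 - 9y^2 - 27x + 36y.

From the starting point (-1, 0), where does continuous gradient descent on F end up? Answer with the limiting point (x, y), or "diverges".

F is separable, so gradient descent decouples: x follows -∂F/∂x, y follows -∂F/∂y.
∂F/∂x = 3(x - 3)(x + 3); at x=-1 this is -24, so x increases.
∂F/∂y = -18(y - 1)(y + 2); at y=0 this is 36, so y decreases.
x converges to its nearest critical value 3 (a local min of the x-part); y converges to -2. The iterate converges to (3, -2).

(3, -2)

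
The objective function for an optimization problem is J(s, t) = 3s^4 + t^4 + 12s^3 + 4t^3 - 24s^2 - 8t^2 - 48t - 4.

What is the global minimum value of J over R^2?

-468

J(s,t) separates as P(s) + Q(t) − 4, so its minimum is min P + min Q − 4.
P'(s) = 12s(s - 1)(s + 4) vanishes at s ∈ {-4, 0, 1}; Q'(t) = 4(t - 2)(t + 2)(t + 3) vanishes at t ∈ {-3, -2, 2}.
Local minima of P (where P''>0): P(-4)=-384, P(1)=-9. Local minima of Q: Q(-3)=45, Q(2)=-80.
So the global minimum of J is P(-4) + Q(2) − 4 = -384 − 80 − 4 = -468, attained at (-4, 2).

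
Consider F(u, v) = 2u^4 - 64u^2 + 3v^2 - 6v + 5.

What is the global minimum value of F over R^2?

-510

F(u,v) separates as P(u) + Q(v) + 5, so its minimum is min P + min Q + 5.
P'(u) = 8u(u - 4)(u + 4) vanishes at u ∈ {-4, 0, 4}; Q'(v) = 6v - 6 vanishes at v ∈ {1}.
Local minima of P (where P''>0): P(-4)=-512, P(4)=-512. Local minima of Q: Q(1)=-3.
So the global minimum of F is P(-4) + Q(1) + 5 = -512 − 3 + 5 = -510, attained at (-4, 1).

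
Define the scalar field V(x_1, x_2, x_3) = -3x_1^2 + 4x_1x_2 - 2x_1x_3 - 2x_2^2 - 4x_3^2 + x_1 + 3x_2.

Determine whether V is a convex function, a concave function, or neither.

V is quadratic, so its Hessian is the constant matrix H = [[-6, 4, -2], [4, -4, 0], [-2, 0, -8]].
Leading principal minors: -6, 8, -48.
Signs alternate −, +, − ⇒ H ≺ 0 ⇒ concave.

concave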